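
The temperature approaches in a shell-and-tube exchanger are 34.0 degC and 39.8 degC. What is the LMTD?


LMTD = (dT1 - dT2) / ln(dT1/dT2)
= (34.0 - 39.8) / ln(34.0 / 39.8) = -5.8 / -0.157506 = 36.82

36.82 degC


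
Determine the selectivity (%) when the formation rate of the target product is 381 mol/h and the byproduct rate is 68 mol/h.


Selectivity = desired / (desired + undesired) * 100
Total products = 381 + 68 = 449 mol/h
S = 381 / 449 * 100
= 0.8486 * 100
= 84.86 %

84.86 %


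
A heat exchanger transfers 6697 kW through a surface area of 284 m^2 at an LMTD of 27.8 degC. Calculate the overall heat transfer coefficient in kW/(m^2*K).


From Q = U*A*LMTD, U = Q / (A * LMTD)
U = 6697 / (284 * 27.8) = 6697 / 7895.2 = 0.8482

0.8482 kW/(m^2*K)


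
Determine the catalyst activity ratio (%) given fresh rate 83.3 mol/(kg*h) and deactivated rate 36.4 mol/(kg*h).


Activity (%) = (rate_used / rate_fresh) * 100
rate_used = 36.4, rate_fresh = 83.3
= (36.4 / 83.3) * 100
= 0.4370 * 100 = 43.70

43.70 %


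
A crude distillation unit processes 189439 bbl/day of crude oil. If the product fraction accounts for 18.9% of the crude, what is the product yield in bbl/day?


Crude throughput = 189439 bbl/day
Fraction yield = 18.9%
yield = throughput * fraction / 100
yield = 189439 * 18.9 / 100 = 35803.971

35803.971 bbl/day


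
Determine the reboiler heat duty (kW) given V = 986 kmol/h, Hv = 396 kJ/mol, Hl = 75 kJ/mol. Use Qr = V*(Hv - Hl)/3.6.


Qr = 986 * (396 - 75) / 3.6 = 986 * 321 / 3.6 = 87920

87920 kW


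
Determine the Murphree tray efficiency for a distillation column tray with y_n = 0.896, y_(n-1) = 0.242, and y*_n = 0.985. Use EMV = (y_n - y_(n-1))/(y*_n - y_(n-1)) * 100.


Murphree vapor efficiency: EMV = (y_n - y_(n-1)) / (y*_n - y_(n-1)) * 100
EMV = (0.896 - 0.242) / (0.985 - 0.242) * 100 = 0.654 / 0.743 * 100 = 88.02

88.02 %


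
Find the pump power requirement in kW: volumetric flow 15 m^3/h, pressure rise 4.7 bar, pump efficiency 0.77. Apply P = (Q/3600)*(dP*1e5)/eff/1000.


Q = 15 / 3600 = 0.00416667 m^3/s
P = 0.00416667 * (4.7 * 1e5) / 0.77 / 1000 = 2.543

2.543 kW


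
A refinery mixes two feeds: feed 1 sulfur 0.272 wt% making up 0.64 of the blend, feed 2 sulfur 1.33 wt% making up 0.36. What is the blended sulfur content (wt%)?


Linear sulfur blending: S_blend = x1*S1 + x2*S2
Contribution 1: 0.64 * 0.272 = 0.17408 wt%
Contribution 2: 0.36 * 1.33 = 0.4788 wt%
S_blend = 0.17408 + 0.4788 = 0.65288

0.65288 wt%


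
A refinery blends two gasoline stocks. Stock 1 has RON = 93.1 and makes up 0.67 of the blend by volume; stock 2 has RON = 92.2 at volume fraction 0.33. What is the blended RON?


Linear blending: RON_blend = sum(vi * RONi)
Contribution 1: 0.67 * 93.1 = 62.377
Contribution 2: 0.33 * 92.2 = 30.426
RON_blend = 62.377 + 30.426 = 92.803

92.803


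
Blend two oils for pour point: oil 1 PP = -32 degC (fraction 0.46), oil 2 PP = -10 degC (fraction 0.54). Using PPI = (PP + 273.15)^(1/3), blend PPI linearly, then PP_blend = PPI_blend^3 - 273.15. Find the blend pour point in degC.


PPI_1 = (-32 + 273.15)^(1/3) = 6.224375
PPI_2 = (-10 + 273.15)^(1/3) = 6.408176
PPI_blend = 0.46 * 6.224375 + 0.54 * 6.408176 = 6.323628
PP_blend = 6.323628^3 - 273.15 = 252.871 - 273.15 = -20.28

-20.28 degC


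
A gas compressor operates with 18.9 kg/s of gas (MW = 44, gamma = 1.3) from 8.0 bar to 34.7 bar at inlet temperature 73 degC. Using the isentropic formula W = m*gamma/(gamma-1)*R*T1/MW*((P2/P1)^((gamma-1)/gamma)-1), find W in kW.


Isentropic work: W = m*(gamma/(gamma-1))*(R*T1/MW)*((P2/P1)^((gamma-1)/gamma) - 1)
T1 = 73 + 273.15 = 346.15 K
Pressure ratio = 34.7 / 8.0 = 4.3375
Exponent = (1.3 - 1)/1.3 = 0.230769
(P2/P1)^exp - 1 = 4.3375^0.230769 - 1 = 0.402992
W = 18.9 * 1.3 / 0.3 * 8.314 * 346.15 / 44 * 0.402992 = 2159

2159 kW


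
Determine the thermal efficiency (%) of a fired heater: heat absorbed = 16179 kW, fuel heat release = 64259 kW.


Furnace efficiency = Q_absorbed / Q_fuel * 100
= 16179 / 64259 * 100 = 25.18

25.18 %


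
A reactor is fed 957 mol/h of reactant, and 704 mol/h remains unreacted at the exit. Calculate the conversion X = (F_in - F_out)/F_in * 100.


X = (F_in - F_out) / F_in * 100
Moles reacted = 957 - 704 = 253
X = 253 / 957 * 100
= 0.2644 * 100
= 26.44 %

26.44 %


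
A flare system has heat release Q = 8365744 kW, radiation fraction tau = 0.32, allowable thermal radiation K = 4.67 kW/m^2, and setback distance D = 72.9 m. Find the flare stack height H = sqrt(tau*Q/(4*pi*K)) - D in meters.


tau*Q/(4*pi*K) = 0.32 * 8365744 / (4 * pi * 4.67) = 45617.1
sqrt(45617.1) = 213.582
H = 213.582 - 72.9 = 140.7

140.7 m


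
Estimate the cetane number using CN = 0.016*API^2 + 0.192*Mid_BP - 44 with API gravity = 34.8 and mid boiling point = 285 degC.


CN = 0.016 * 34.8^2 + 0.192 * 285 - 44
CN = 19.37664 + 54.72 - 44 = 30.09664

30.09664


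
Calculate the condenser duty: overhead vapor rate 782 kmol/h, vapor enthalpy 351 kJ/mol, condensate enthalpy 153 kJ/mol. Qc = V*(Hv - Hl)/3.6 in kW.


Qc = 782 * (351 - 153) / 3.6 = 782 * 198 / 3.6 = 43010

43010 kW


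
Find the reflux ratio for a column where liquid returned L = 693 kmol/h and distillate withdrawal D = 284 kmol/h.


Reflux ratio definition: R = L / D (liquid returned / distillate withdrawn)
L = 693 kmol/h, D = 284 kmol/h
R = 693 / 284 = 2.440

2.440


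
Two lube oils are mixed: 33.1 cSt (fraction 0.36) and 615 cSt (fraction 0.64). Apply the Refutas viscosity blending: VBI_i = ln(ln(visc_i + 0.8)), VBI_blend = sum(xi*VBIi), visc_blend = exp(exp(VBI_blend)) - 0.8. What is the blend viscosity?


Refutas method: VBN_i = 14.534*ln(ln(visc_i + 0.8)) + 10.975, blended linearly by mass fraction; since VBN is linear in VBI_i = ln(ln(visc_i + 0.8)) and the fractions sum to 1, blend VBI directly: visc = exp(exp(VBI_blend)) - 0.8
VBI_1 = ln(ln(33.1 + 0.8)) = 1.25943
VBI_2 = ln(ln(615 + 0.8)) = 1.85987
VBI_blend = 0.36 * 1.25943 + 0.64 * 1.85987 = 1.64371
visc_blend = exp(exp(1.64371)) - 0.8 = 175.9

175.9 cSt


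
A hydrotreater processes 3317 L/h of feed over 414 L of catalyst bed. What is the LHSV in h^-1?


LHSV = volumetric feed rate / catalyst volume
= 3317 L/h / 414 L
= 8.012 h^-1

8.012 h^-1


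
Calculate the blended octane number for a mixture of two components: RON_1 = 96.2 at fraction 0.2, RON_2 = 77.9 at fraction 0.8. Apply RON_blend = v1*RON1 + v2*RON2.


Linear blending: RON_blend = sum(vi * RONi)
Contribution 1: 0.2 * 96.2 = 19.24
Contribution 2: 0.8 * 77.9 = 62.32
RON_blend = 19.24 + 62.32 = 81.56

81.56


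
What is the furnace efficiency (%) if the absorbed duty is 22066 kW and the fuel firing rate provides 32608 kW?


Furnace efficiency = Q_absorbed / Q_fuel * 100
= 22066 / 32608 * 100 = 67.67

67.67 %


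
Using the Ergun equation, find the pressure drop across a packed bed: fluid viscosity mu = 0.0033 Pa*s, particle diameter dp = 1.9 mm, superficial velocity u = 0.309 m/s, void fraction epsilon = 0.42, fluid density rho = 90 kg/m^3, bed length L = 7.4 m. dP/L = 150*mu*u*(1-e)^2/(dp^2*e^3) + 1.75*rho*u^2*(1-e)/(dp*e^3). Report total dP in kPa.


dp = 1.9 mm = 0.0019 m
Viscous term = 150*0.0033*0.309*(1-0.42)^2 / (0.0019^2*0.42^3) = 192382
Inertial term = 1.75*90*0.309^2*(1-0.42) / (0.0019*0.42^3) = 61961.8
dP/L = 192382 + 61961.8 = 254344 Pa/m
dP = 254344 * 7.4 / 1000 = 1882 kPa

1882 kPa


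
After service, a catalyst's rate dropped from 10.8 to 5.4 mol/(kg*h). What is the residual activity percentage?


Activity (%) = (rate_used / rate_fresh) * 100
rate_used = 5.4, rate_fresh = 10.8
= (5.4 / 10.8) * 100
= 0.5000 * 100 = 50.00

50.00 %


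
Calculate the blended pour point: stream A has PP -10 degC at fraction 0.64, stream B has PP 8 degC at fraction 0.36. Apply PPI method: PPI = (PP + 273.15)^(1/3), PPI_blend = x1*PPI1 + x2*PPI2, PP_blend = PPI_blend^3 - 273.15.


PPI_1 = (-10 + 273.15)^(1/3) = 6.408176
PPI_2 = (8 + 273.15)^(1/3) = 6.551077
PPI_blend = 0.64 * 6.408176 + 0.36 * 6.551077 = 6.45962
PP_blend = 6.45962^3 - 273.15 = 269.5386 - 273.15 = -3.61

-3.61 degC


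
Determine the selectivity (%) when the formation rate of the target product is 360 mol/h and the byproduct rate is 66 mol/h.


Selectivity = desired / (desired + undesired) * 100
Total products = 360 + 66 = 426 mol/h
S = 360 / 426 * 100
= 0.8451 * 100
= 84.51 %

84.51 %


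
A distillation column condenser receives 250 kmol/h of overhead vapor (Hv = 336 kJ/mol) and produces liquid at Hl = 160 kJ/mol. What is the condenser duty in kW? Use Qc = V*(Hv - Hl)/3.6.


Qc = 250 * (336 - 160) / 3.6 = 250 * 176 / 3.6 = 12220

12220 kW


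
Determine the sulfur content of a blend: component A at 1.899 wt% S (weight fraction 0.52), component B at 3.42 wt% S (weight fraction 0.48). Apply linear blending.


Linear sulfur blending: S_blend = x1*S1 + x2*S2
Contribution 1: 0.52 * 1.899 = 0.98748 wt%
Contribution 2: 0.48 * 3.42 = 1.6416 wt%
S_blend = 0.98748 + 1.6416 = 2.62908

2.62908 wt%


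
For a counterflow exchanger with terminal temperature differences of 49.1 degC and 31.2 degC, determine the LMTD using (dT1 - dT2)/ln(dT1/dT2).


LMTD = (dT1 - dT2) / ln(dT1/dT2)
= (49.1 - 31.2) / ln(49.1 / 31.2) = 17.9 / 0.453441 = 39.48

39.48 degC


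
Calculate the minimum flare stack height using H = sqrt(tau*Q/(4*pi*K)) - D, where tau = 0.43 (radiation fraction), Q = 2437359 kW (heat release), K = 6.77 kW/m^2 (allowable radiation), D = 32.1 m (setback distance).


tau*Q/(4*pi*K) = 0.43 * 2437359 / (4 * pi * 6.77) = 12319.4
sqrt(12319.4) = 110.993
H = 110.993 - 32.1 = 78.89

78.89 m


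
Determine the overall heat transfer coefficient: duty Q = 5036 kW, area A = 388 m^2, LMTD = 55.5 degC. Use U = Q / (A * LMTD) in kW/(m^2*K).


From Q = U*A*LMTD, U = Q / (A * LMTD)
U = 5036 / (388 * 55.5) = 5036 / 21534 = 0.2339

0.2339 kW/(m^2*K)


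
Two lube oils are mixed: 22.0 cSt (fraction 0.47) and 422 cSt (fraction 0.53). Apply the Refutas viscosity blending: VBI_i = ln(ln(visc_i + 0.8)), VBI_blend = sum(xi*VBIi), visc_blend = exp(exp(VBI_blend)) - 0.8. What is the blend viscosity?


Refutas method: VBN_i = 14.534*ln(ln(visc_i + 0.8)) + 10.975, blended linearly by mass fraction; since VBN is linear in VBI_i = ln(ln(visc_i + 0.8)) and the fractions sum to 1, blend VBI directly: visc = exp(exp(VBI_blend)) - 0.8
VBI_1 = ln(ln(22.0 + 0.8)) = 1.14
VBI_2 = ln(ln(422 + 0.8)) = 1.79955
VBI_blend = 0.47 * 1.14 + 0.53 * 1.79955 = 1.48956
visc_blend = exp(exp(1.48956)) - 0.8 = 83.56

83.56 cSt


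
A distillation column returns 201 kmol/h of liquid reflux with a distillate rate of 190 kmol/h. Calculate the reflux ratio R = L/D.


Reflux ratio definition: R = L / D (liquid returned / distillate withdrawn)
L = 201 kmol/h, D = 190 kmol/h
R = 201 / 190 = 1.058

1.058


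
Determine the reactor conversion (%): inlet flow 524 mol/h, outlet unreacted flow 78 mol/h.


X = (F_in - F_out) / F_in * 100
Moles reacted = 524 - 78 = 446
X = 446 / 524 * 100
= 0.8511 * 100
= 85.11 %

85.11 %


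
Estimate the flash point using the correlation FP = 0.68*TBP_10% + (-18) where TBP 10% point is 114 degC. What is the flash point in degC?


FP = 0.68 * 114 + (-18) = 59.52

59.52 degC


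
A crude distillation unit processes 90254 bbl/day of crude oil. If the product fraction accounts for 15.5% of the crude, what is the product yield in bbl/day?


Crude throughput = 90254 bbl/day
Fraction yield = 15.5%
yield = throughput * fraction / 100
yield = 90254 * 15.5 / 100 = 13989.37

13989.37 bbl/day


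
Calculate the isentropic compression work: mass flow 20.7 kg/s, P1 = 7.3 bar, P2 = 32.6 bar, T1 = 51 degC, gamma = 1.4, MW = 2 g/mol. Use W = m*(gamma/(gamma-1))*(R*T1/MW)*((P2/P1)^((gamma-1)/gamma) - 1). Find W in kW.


Isentropic work: W = m*(gamma/(gamma-1))*(R*T1/MW)*((P2/P1)^((gamma-1)/gamma) - 1)
T1 = 51 + 273.15 = 324.15 K
Pressure ratio = 32.6 / 7.3 = 4.46575
Exponent = (1.4 - 1)/1.4 = 0.285714
(P2/P1)^exp - 1 = 4.46575^0.285714 - 1 = 0.533501
W = 20.7 * 1.4 / 0.4 * 8.314 * 324.15 / 2 * 0.533501 = 52080

52080 kW


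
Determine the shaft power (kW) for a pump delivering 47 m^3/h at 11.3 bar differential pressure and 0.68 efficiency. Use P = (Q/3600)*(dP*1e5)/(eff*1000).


Q = 47 / 3600 = 0.0130556 m^3/s
P = 0.0130556 * (11.3 * 1e5) / 0.68 / 1000 = 21.70

21.70 kW


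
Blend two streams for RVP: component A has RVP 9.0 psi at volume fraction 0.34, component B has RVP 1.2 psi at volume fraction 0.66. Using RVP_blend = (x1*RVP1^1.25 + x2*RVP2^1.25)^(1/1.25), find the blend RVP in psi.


Chevron index: RVP_blend = (sum xi*RVPi^1.25)^(1/1.25)
RVP^1.25 terms: 0.34 * 9.0^1.25 + 0.66 * 1.2^1.25 = 6.12901
RVP_blend = 6.12901^(1/1.25) = 4.265

4.265 psi


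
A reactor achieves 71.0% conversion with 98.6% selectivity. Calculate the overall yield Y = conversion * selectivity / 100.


Overall yield = conversion (%) * selectivity (%) / 100
Conversion = 71.0%, Selectivity = 98.6%
Y = 71.0 * 98.6 / 100
= 70.006 %

70.006 %


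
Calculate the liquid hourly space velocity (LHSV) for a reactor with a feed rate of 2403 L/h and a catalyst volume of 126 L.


LHSV = volumetric feed rate / catalyst volume
= 2403 L/h / 126 L
= 19.07 h^-1

19.07 h^-1


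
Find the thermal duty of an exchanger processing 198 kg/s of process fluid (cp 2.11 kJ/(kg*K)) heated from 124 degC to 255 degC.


Q = m_dot * cp * delta_T
delta_T = 255 - 124 = 131 K
Q = 198 * 2.11 * 131
= 417.78 * 131
= 54729.18 kW

54729.18 kW


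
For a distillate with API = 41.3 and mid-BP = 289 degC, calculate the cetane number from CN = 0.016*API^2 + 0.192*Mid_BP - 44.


CN = 0.016 * 41.3^2 + 0.192 * 289 - 44
CN = 27.29104 + 55.488 - 44 = 38.77904

38.77904


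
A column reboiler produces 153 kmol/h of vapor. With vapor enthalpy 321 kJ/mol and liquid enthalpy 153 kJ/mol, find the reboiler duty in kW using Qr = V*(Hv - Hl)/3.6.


Qr = 153 * (321 - 153) / 3.6 = 153 * 168 / 3.6 = 7140

7140 kW


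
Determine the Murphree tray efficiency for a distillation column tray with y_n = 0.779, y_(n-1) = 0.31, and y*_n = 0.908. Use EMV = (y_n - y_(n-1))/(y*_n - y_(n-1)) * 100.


Murphree vapor efficiency: EMV = (y_n - y_(n-1)) / (y*_n - y_(n-1)) * 100
EMV = (0.779 - 0.31) / (0.908 - 0.31) * 100 = 0.469 / 0.598 * 100 = 78.43

78.43 %


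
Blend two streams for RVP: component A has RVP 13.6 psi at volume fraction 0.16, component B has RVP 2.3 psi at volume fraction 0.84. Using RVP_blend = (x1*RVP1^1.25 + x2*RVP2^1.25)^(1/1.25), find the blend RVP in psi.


Chevron index: RVP_blend = (sum xi*RVPi^1.25)^(1/1.25)
RVP^1.25 terms: 0.16 * 13.6^1.25 + 0.84 * 2.3^1.25 = 6.55797
RVP_blend = 6.55797^(1/1.25) = 4.502

4.502 psi


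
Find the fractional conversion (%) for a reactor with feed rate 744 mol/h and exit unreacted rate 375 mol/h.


X = (F_in - F_out) / F_in * 100
Moles reacted = 744 - 375 = 369
X = 369 / 744 * 100
= 0.4960 * 100
= 49.60 %

49.60 %


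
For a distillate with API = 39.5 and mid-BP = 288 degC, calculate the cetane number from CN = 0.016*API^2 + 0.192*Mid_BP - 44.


CN = 0.016 * 39.5^2 + 0.192 * 288 - 44
CN = 24.964 + 55.296 - 44 = 36.26

36.26


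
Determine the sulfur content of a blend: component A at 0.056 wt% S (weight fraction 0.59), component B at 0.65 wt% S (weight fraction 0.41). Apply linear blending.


Linear sulfur blending: S_blend = x1*S1 + x2*S2
Contribution 1: 0.59 * 0.056 = 0.03304 wt%
Contribution 2: 0.41 * 0.65 = 0.2665 wt%
S_blend = 0.03304 + 0.2665 = 0.29954

0.29954 wt%


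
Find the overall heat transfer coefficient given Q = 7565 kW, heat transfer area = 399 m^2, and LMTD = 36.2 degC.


From Q = U*A*LMTD, U = Q / (A * LMTD)
U = 7565 / (399 * 36.2) = 7565 / 14443.8 = 0.5238

0.5238 kW/(m^2*K)


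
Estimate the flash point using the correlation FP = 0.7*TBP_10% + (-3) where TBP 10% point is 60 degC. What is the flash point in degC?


FP = 0.7 * 60 + (-3) = 39

39 degC


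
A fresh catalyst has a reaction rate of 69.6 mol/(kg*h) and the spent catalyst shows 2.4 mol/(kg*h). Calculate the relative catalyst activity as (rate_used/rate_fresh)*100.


Activity (%) = (rate_used / rate_fresh) * 100
rate_used = 2.4, rate_fresh = 69.6
= (2.4 / 69.6) * 100
= 0.03448 * 100 = 3.448

3.448 %


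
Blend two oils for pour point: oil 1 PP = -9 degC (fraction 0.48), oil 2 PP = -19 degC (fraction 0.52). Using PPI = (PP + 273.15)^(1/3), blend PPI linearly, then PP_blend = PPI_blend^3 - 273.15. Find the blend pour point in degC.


PPI_1 = (-9 + 273.15)^(1/3) = 6.416283
PPI_2 = (-19 + 273.15)^(1/3) = 6.334272
PPI_blend = 0.48 * 6.416283 + 0.52 * 6.334272 = 6.373637
PP_blend = 6.373637^3 - 273.15 = 258.9178 - 273.15 = -14.23

-14.23 degC


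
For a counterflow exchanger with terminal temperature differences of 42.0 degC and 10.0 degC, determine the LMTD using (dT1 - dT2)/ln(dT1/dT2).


LMTD = (dT1 - dT2) / ln(dT1/dT2)
= (42.0 - 10.0) / ln(42.0 / 10.0) = 32 / 1.43508 = 22.30

22.30 degC


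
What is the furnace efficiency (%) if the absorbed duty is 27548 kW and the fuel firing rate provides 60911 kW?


Furnace efficiency = Q_absorbed / Q_fuel * 100
= 27548 / 60911 * 100 = 45.23

45.23 %


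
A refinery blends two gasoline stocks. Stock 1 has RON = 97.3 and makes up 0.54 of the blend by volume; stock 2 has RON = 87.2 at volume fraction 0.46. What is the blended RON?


Linear blending: RON_blend = sum(vi * RONi)
Contribution 1: 0.54 * 97.3 = 52.542
Contribution 2: 0.46 * 87.2 = 40.112
RON_blend = 52.542 + 40.112 = 92.654

92.654


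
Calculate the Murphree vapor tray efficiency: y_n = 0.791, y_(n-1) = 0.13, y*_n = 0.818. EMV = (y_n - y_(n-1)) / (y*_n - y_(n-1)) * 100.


Murphree vapor efficiency: EMV = (y_n - y_(n-1)) / (y*_n - y_(n-1)) * 100
EMV = (0.791 - 0.13) / (0.818 - 0.13) * 100 = 0.661 / 0.688 * 100 = 96.08

96.08 %


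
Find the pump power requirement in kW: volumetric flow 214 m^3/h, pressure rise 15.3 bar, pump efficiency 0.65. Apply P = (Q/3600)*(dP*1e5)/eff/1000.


Q = 214 / 3600 = 0.0594444 m^3/s
P = 0.0594444 * (15.3 * 1e5) / 0.65 / 1000 = 139.9

139.9 kW


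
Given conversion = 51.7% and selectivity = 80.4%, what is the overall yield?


Overall yield = conversion (%) * selectivity (%) / 100
Conversion = 51.7%, Selectivity = 80.4%
Y = 51.7 * 80.4 / 100
= 41.5668 %

41.5668 %


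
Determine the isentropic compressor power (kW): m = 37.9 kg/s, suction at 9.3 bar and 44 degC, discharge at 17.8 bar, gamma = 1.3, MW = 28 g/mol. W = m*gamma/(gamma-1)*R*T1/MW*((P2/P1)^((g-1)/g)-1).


Isentropic work: W = m*(gamma/(gamma-1))*(R*T1/MW)*((P2/P1)^((gamma-1)/gamma) - 1)
T1 = 44 + 273.15 = 317.15 K
Pressure ratio = 17.8 / 9.3 = 1.91398
Exponent = (1.3 - 1)/1.3 = 0.230769
(P2/P1)^exp - 1 = 1.91398^0.230769 - 1 = 0.161616
W = 37.9 * 1.3 / 0.3 * 8.314 * 317.15 / 28 * 0.161616 = 2500

2500 kW


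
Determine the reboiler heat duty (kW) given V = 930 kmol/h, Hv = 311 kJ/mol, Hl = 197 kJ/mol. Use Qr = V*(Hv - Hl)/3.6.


Qr = 930 * (311 - 197) / 3.6 = 930 * 114 / 3.6 = 29450

29450 kW


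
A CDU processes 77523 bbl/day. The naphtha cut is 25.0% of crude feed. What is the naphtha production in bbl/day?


Crude throughput = 77523 bbl/day
Fraction yield = 25.0%
yield = throughput * fraction / 100
yield = 77523 * 25.0 / 100 = 19380.75

19380.75 bbl/day


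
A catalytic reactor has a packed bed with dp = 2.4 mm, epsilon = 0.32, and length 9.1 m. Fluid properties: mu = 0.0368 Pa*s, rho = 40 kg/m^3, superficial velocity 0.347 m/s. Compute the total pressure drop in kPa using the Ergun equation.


dp = 2.4 mm = 0.0024 m
Viscous term = 150*0.0368*0.347*(1-0.32)^2 / (0.0024^2*0.32^3) = 4692600
Inertial term = 1.75*40*0.347^2*(1-0.32) / (0.0024*0.32^3) = 72879.4
dP/L = 4692600 + 72879.4 = 4765480 Pa/m
dP = 4765480 * 9.1 / 1000 = 43370 kPa

43370 kPa


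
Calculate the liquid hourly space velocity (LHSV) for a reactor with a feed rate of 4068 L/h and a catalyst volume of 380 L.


LHSV = volumetric feed rate / catalyst volume
= 4068 L/h / 380 L
= 10.71 h^-1

10.71 h^-1


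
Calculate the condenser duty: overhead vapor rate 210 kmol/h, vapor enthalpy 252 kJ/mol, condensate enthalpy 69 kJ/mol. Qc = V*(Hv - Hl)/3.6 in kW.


Qc = 210 * (252 - 69) / 3.6 = 210 * 183 / 3.6 = 10680

10680 kW


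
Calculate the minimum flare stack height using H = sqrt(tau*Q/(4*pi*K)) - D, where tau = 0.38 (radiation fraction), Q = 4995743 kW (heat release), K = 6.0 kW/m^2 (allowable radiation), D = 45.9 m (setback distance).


tau*Q/(4*pi*K) = 0.38 * 4995743 / (4 * pi * 6.0) = 25178.1
sqrt(25178.1) = 158.676
H = 158.676 - 45.9 = 112.8

112.8 m


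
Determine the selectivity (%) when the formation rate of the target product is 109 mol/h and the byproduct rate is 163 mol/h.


Selectivity = desired / (desired + undesired) * 100
Total products = 109 + 163 = 272 mol/h
S = 109 / 272 * 100
= 0.4007 * 100
= 40.07 %

40.07 %


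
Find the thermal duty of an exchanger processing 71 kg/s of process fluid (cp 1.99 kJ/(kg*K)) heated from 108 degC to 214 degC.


Q = m_dot * cp * delta_T
delta_T = 214 - 108 = 106 K
Q = 71 * 1.99 * 106
= 141.29 * 106
= 14976.74 kW

14976.74 kW


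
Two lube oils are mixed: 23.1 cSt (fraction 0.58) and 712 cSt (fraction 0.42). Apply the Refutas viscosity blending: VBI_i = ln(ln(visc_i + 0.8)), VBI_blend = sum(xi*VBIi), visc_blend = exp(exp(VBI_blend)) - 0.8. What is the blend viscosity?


Refutas method: VBN_i = 14.534*ln(ln(visc_i + 0.8)) + 10.975, blended linearly by mass fraction; since VBN is linear in VBI_i = ln(ln(visc_i + 0.8)) and the fractions sum to 1, blend VBI directly: visc = exp(exp(VBI_blend)) - 0.8
VBI_1 = ln(ln(23.1 + 0.8)) = 1.15495
VBI_2 = ln(ln(712 + 0.8)) = 1.88239
VBI_blend = 0.58 * 1.15495 + 0.42 * 1.88239 = 1.46047
visc_blend = exp(exp(1.46047)) - 0.8 = 73.49

73.49 cSt


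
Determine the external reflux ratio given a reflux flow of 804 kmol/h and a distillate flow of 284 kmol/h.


Reflux ratio definition: R = L / D (liquid returned / distillate withdrawn)
L = 804 kmol/h, D = 284 kmol/h
R = 804 / 284 = 2.831

2.831


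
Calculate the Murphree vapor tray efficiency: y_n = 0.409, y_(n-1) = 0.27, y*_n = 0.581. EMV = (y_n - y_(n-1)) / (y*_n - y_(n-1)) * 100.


Murphree vapor efficiency: EMV = (y_n - y_(n-1)) / (y*_n - y_(n-1)) * 100
EMV = (0.409 - 0.27) / (0.581 - 0.27) * 100 = 0.139 / 0.311 * 100 = 44.69

44.69 %


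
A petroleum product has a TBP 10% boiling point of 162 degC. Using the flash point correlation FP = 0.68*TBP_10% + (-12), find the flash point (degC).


FP = 0.68 * 162 + (-12) = 98.16

98.16 degC


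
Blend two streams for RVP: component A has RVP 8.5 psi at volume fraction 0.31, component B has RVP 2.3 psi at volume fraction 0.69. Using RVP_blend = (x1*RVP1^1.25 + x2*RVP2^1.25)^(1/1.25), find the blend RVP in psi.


Chevron index: RVP_blend = (sum xi*RVPi^1.25)^(1/1.25)
RVP^1.25 terms: 0.31 * 8.5^1.25 + 0.69 * 2.3^1.25 = 6.45358
RVP_blend = 6.45358^(1/1.25) = 4.445

4.445 psi


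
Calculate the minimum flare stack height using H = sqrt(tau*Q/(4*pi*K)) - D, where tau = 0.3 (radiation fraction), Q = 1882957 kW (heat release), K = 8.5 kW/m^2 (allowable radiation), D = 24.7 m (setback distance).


tau*Q/(4*pi*K) = 0.3 * 1882957 / (4 * pi * 8.5) = 5288.5
sqrt(5288.5) = 72.7221
H = 72.7221 - 24.7 = 48.02

48.02 m


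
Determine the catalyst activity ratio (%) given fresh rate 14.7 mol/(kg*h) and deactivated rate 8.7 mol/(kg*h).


Activity (%) = (rate_used / rate_fresh) * 100
rate_used = 8.7, rate_fresh = 14.7
= (8.7 / 14.7) * 100
= 0.5918 * 100 = 59.18

59.18 %


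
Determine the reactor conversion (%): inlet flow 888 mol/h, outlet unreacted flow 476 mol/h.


X = (F_in - F_out) / F_in * 100
Moles reacted = 888 - 476 = 412
X = 412 / 888 * 100
= 0.4640 * 100
= 46.40 %

46.40 %


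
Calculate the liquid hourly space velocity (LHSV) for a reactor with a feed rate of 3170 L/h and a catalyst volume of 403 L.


LHSV = volumetric feed rate / catalyst volume
= 3170 L/h / 403 L
= 7.866 h^-1

7.866 h^-1


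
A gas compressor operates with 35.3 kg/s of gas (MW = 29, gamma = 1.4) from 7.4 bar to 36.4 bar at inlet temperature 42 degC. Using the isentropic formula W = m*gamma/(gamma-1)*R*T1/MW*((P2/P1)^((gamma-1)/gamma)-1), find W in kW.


Isentropic work: W = m*(gamma/(gamma-1))*(R*T1/MW)*((P2/P1)^((gamma-1)/gamma) - 1)
T1 = 42 + 273.15 = 315.15 K
Pressure ratio = 36.4 / 7.4 = 4.91892
Exponent = (1.4 - 1)/1.4 = 0.285714
(P2/P1)^exp - 1 = 4.91892^0.285714 - 1 = 0.576438
W = 35.3 * 1.4 / 0.4 * 8.314 * 315.15 / 29 * 0.576438 = 6435

6435 kW


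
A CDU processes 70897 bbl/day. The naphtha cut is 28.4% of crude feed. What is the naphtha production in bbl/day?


Crude throughput = 70897 bbl/day
Fraction yield = 28.4%
yield = throughput * fraction / 100
yield = 70897 * 28.4 / 100 = 20134.748

20134.748 bbl/day


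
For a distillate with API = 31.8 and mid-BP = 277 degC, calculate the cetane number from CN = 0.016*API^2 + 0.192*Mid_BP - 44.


CN = 0.016 * 31.8^2 + 0.192 * 277 - 44
CN = 16.17984 + 53.184 - 44 = 25.36384

25.36384


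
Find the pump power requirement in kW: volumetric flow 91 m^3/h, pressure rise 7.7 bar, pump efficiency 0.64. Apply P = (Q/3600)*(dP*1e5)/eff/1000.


Q = 91 / 3600 = 0.0252778 m^3/s
P = 0.0252778 * (7.7 * 1e5) / 0.64 / 1000 = 30.41

30.41 kW


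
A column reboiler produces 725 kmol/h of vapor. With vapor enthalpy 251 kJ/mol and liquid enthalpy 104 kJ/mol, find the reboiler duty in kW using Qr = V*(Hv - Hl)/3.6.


Qr = 725 * (251 - 104) / 3.6 = 725 * 147 / 3.6 = 29600

29600 kW


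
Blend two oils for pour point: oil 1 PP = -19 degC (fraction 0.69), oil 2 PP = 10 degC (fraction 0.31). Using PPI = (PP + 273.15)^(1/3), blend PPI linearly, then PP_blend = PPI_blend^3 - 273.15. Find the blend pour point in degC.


PPI_1 = (-19 + 273.15)^(1/3) = 6.334272
PPI_2 = (10 + 273.15)^(1/3) = 6.566574
PPI_blend = 0.69 * 6.334272 + 0.31 * 6.566574 = 6.406286
PP_blend = 6.406286^3 - 273.15 = 262.9172 - 273.15 = -10.23

-10.23 degC


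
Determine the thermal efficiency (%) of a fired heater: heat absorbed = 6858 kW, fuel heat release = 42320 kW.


Furnace efficiency = Q_absorbed / Q_fuel * 100
= 6858 / 42320 * 100 = 16.21

16.21 %


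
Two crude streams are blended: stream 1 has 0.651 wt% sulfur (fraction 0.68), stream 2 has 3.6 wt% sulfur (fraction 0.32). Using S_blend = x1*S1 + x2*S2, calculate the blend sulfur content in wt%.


Linear sulfur blending: S_blend = x1*S1 + x2*S2
Contribution 1: 0.68 * 0.651 = 0.44268 wt%
Contribution 2: 0.32 * 3.6 = 1.152 wt%
S_blend = 0.44268 + 1.152 = 1.59468

1.59468 wt%


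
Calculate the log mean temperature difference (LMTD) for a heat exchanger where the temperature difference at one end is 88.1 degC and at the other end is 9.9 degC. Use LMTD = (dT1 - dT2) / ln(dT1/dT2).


LMTD = (dT1 - dT2) / ln(dT1/dT2)
= (88.1 - 9.9) / ln(88.1 / 9.9) = 78.2 / 2.18594 = 35.77

35.77 degC


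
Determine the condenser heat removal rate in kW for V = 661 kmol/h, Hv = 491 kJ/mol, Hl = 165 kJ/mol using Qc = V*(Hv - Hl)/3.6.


Qc = 661 * (491 - 165) / 3.6 = 661 * 326 / 3.6 = 59860

59860 kW


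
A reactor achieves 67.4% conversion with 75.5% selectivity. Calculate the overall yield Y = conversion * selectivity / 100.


Overall yield = conversion (%) * selectivity (%) / 100
Conversion = 67.4%, Selectivity = 75.5%
Y = 67.4 * 75.5 / 100
= 50.887 %

50.887 %


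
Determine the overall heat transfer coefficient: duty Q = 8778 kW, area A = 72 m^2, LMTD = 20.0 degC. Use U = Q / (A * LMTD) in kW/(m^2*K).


From Q = U*A*LMTD, U = Q / (A * LMTD)
U = 8778 / (72 * 20.0) = 8778 / 1440 = 6.096

6.096 kW/(m^2*K)


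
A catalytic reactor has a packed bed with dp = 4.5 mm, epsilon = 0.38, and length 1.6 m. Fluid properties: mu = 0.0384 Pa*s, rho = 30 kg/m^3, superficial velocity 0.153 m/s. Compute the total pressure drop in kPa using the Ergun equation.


dp = 4.5 mm = 0.0045 m
Viscous term = 150*0.0384*0.153*(1-0.38)^2 / (0.0045^2*0.38^3) = 304875
Inertial term = 1.75*30*0.153^2*(1-0.38) / (0.0045*0.38^3) = 3085.82
dP/L = 304875 + 3085.82 = 307961 Pa/m
dP = 307961 * 1.6 / 1000 = 492.7 kPa

492.7 kPa


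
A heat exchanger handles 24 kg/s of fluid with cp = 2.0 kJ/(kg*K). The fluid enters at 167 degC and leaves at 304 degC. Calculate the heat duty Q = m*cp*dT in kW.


Q = m_dot * cp * delta_T
delta_T = 304 - 167 = 137 K
Q = 24 * 2.0 * 137
= 48 * 137
= 6576 kW

6576 kW


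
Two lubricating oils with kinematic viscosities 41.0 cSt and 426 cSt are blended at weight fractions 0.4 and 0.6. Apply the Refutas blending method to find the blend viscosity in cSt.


Refutas method: VBN_i = 14.534*ln(ln(visc_i + 0.8)) + 10.975, blended linearly by mass fraction; since VBN is linear in VBI_i = ln(ln(visc_i + 0.8)) and the fractions sum to 1, blend VBI directly: visc = exp(exp(VBI_blend)) - 0.8
VBI_1 = ln(ln(41.0 + 0.8)) = 1.31718
VBI_2 = ln(ln(426 + 0.8)) = 1.8011
VBI_blend = 0.4 * 1.31718 + 0.6 * 1.8011 = 1.60753
visc_blend = exp(exp(1.60753)) - 0.8 = 146.2

146.2 cSt


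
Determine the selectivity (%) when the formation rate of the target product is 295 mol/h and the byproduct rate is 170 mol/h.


Selectivity = desired / (desired + undesired) * 100
Total products = 295 + 170 = 465 mol/h
S = 295 / 465 * 100
= 0.6344 * 100
= 63.44 %

63.44 %


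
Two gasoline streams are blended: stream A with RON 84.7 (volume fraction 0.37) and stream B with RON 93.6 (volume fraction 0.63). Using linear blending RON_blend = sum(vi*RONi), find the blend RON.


Linear blending: RON_blend = sum(vi * RONi)
Contribution 1: 0.37 * 84.7 = 31.339
Contribution 2: 0.63 * 93.6 = 58.968
RON_blend = 31.339 + 58.968 = 90.307

90.307


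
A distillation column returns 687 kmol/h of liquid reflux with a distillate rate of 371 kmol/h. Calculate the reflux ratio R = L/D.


Reflux ratio definition: R = L / D (liquid returned / distillate withdrawn)
L = 687 kmol/h, D = 371 kmol/h
R = 687 / 371 = 1.852

1.852


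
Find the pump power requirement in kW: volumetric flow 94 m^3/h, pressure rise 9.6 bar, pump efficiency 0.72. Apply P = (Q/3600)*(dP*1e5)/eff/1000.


Q = 94 / 3600 = 0.0261111 m^3/s
P = 0.0261111 * (9.6 * 1e5) / 0.72 / 1000 = 34.81

34.81 kW


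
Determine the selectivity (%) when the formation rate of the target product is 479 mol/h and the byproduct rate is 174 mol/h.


Selectivity = desired / (desired + undesired) * 100
Total products = 479 + 174 = 653 mol/h
S = 479 / 653 * 100
= 0.7335 * 100
= 73.35 %

73.35 %


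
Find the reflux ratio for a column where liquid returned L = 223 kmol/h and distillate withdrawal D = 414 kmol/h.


Reflux ratio definition: R = L / D (liquid returned / distillate withdrawn)
L = 223 kmol/h, D = 414 kmol/h
R = 223 / 414 = 0.5386

0.5386


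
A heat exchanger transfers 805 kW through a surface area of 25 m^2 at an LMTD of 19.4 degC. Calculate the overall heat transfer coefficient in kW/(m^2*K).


From Q = U*A*LMTD, U = Q / (A * LMTD)
U = 805 / (25 * 19.4) = 805 / 485 = 1.660

1.660 kW/(m^2*K)


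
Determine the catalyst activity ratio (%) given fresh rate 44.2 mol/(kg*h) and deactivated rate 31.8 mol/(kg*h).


Activity (%) = (rate_used / rate_fresh) * 100
rate_used = 31.8, rate_fresh = 44.2
= (31.8 / 44.2) * 100
= 0.7195 * 100 = 71.95

71.95 %


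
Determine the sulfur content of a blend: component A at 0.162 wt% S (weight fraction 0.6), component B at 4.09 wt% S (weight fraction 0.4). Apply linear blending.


Linear sulfur blending: S_blend = x1*S1 + x2*S2
Contribution 1: 0.6 * 0.162 = 0.0972 wt%
Contribution 2: 0.4 * 4.09 = 1.636 wt%
S_blend = 0.0972 + 1.636 = 1.7332

1.7332 wt%


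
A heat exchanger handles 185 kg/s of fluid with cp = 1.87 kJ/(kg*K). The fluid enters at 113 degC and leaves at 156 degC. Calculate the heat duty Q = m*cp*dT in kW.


Q = m_dot * cp * delta_T
delta_T = 156 - 113 = 43 K
Q = 185 * 1.87 * 43
= 345.95 * 43
= 14875.85 kW

14875.85 kW


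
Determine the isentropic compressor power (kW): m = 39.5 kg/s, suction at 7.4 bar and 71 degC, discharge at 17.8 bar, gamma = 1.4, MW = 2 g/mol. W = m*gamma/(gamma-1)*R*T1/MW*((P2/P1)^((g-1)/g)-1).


Isentropic work: W = m*(gamma/(gamma-1))*(R*T1/MW)*((P2/P1)^((gamma-1)/gamma) - 1)
T1 = 71 + 273.15 = 344.15 K
Pressure ratio = 17.8 / 7.4 = 2.40541
Exponent = (1.4 - 1)/1.4 = 0.285714
(P2/P1)^exp - 1 = 2.40541^0.285714 - 1 = 0.285023
W = 39.5 * 1.4 / 0.4 * 8.314 * 344.15 / 2 * 0.285023 = 56370

56370 kW


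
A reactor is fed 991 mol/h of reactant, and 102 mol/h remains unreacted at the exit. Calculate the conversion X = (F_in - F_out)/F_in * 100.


X = (F_in - F_out) / F_in * 100
Moles reacted = 991 - 102 = 889
X = 889 / 991 * 100
= 0.8971 * 100
= 89.71 %

89.71 %


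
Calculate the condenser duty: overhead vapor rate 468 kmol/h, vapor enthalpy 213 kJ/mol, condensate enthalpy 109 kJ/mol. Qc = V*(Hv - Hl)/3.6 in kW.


Qc = 468 * (213 - 109) / 3.6 = 468 * 104 / 3.6 = 13520

13520 kW


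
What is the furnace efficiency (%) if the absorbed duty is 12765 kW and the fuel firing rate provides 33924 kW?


Furnace efficiency = Q_absorbed / Q_fuel * 100
= 12765 / 33924 * 100 = 37.63

37.63 %


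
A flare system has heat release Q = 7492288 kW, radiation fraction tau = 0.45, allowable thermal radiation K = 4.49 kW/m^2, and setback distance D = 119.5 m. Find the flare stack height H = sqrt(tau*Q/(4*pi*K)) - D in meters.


tau*Q/(4*pi*K) = 0.45 * 7492288 / (4 * pi * 4.49) = 59754.5
sqrt(59754.5) = 244.447
H = 244.447 - 119.5 = 124.9

124.9 m


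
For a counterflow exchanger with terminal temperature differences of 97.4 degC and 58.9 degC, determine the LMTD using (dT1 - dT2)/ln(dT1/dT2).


LMTD = (dT1 - dT2) / ln(dT1/dT2)
= (97.4 - 58.9) / ln(97.4 / 58.9) = 38.5 / 0.502985 = 76.54

76.54 degC


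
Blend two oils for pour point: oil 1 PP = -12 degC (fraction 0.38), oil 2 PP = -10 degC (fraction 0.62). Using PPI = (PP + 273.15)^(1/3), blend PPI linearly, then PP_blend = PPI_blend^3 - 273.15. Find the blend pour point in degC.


PPI_1 = (-12 + 273.15)^(1/3) = 6.391901
PPI_2 = (-10 + 273.15)^(1/3) = 6.408176
PPI_blend = 0.38 * 6.391901 + 0.62 * 6.408176 = 6.401991
PP_blend = 6.401991^3 - 273.15 = 262.3887 - 273.15 = -10.76

-10.76 degC


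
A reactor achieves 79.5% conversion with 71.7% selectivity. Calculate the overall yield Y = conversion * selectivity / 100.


Overall yield = conversion (%) * selectivity (%) / 100
Conversion = 79.5%, Selectivity = 71.7%
Y = 79.5 * 71.7 / 100
= 57.0015 %

57.0015 %


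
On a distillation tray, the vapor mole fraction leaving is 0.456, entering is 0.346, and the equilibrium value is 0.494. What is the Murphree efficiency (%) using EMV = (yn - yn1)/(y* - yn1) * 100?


Murphree vapor efficiency: EMV = (y_n - y_(n-1)) / (y*_n - y_(n-1)) * 100
EMV = (0.456 - 0.346) / (0.494 - 0.346) * 100 = 0.11 / 0.148 * 100 = 74.32

74.32 %


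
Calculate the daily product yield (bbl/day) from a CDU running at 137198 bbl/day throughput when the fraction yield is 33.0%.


Crude throughput = 137198 bbl/day
Fraction yield = 33.0%
yield = throughput * fraction / 100
yield = 137198 * 33.0 / 100 = 45275.34

45275.34 bbl/day


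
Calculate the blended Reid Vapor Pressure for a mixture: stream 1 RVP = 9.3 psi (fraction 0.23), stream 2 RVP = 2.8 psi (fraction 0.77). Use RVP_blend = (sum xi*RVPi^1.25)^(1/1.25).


Chevron index: RVP_blend = (sum xi*RVPi^1.25)^(1/1.25)
RVP^1.25 terms: 0.23 * 9.3^1.25 + 0.77 * 2.8^1.25 = 6.52429
RVP_blend = 6.52429^(1/1.25) = 4.484

4.484 psi


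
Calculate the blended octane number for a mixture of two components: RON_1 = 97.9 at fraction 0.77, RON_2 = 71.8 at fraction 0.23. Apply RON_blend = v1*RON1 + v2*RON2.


Linear blending: RON_blend = sum(vi * RONi)
Contribution 1: 0.77 * 97.9 = 75.383
Contribution 2: 0.23 * 71.8 = 16.514
RON_blend = 75.383 + 16.514 = 91.897

91.897


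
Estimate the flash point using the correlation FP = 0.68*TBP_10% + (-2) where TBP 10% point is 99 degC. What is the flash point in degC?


FP = 0.68 * 99 + (-2) = 65.32

65.32 degC


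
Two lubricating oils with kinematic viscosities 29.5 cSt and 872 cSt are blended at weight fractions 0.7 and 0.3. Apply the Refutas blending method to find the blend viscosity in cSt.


Refutas method: VBN_i = 14.534*ln(ln(visc_i + 0.8)) + 10.975, blended linearly by mass fraction; since VBN is linear in VBI_i = ln(ln(visc_i + 0.8)) and the fractions sum to 1, blend VBI directly: visc = exp(exp(VBI_blend)) - 0.8
VBI_1 = ln(ln(29.5 + 0.8)) = 1.22705
VBI_2 = ln(ln(872 + 0.8)) = 1.91275
VBI_blend = 0.7 * 1.22705 + 0.3 * 1.91275 = 1.43276
visc_blend = exp(exp(1.43276)) - 0.8 = 65.24

65.24 cSt


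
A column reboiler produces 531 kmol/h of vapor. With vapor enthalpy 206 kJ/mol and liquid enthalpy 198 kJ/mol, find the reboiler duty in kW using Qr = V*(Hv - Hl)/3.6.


Qr = 531 * (206 - 198) / 3.6 = 531 * 8 / 3.6 = 1180

1180 kW


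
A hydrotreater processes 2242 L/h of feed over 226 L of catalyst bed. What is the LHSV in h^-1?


LHSV = volumetric feed rate / catalyst volume
= 2242 L/h / 226 L
= 9.920 h^-1

9.920 h^-1


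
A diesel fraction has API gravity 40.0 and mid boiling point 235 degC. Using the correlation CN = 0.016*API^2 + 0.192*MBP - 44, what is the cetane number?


CN = 0.016 * 40.0^2 + 0.192 * 235 - 44
CN = 25.6 + 45.12 - 44 = 26.72

26.72


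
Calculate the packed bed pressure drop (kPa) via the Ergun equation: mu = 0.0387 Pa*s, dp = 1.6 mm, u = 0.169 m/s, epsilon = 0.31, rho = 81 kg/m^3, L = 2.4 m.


dp = 1.6 mm = 0.0016 m
Viscous term = 150*0.0387*0.169*(1-0.31)^2 / (0.0016^2*0.31^3) = 6124380
Inertial term = 1.75*81*0.169^2*(1-0.31) / (0.0016*0.31^3) = 58605.8
dP/L = 6124380 + 58605.8 = 6182990 Pa/m
dP = 6182990 * 2.4 / 1000 = 14840 kPa

14840 kPa


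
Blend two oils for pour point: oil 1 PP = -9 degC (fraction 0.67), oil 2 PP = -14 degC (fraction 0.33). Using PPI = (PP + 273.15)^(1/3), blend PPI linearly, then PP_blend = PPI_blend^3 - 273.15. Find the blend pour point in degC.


PPI_1 = (-9 + 273.15)^(1/3) = 6.416283
PPI_2 = (-14 + 273.15)^(1/3) = 6.375541
PPI_blend = 0.67 * 6.416283 + 0.33 * 6.375541 = 6.402838
PP_blend = 6.402838^3 - 273.15 = 262.4929 - 273.15 = -10.66

-10.66 degC


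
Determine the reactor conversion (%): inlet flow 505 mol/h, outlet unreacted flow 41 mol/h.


X = (F_in - F_out) / F_in * 100
Moles reacted = 505 - 41 = 464
X = 464 / 505 * 100
= 0.9188 * 100
= 91.88 %

91.88 %


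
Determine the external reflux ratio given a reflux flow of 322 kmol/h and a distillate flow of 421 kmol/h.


Reflux ratio definition: R = L / D (liquid returned / distillate withdrawn)
L = 322 kmol/h, D = 421 kmol/h
R = 322 / 421 = 0.7648

0.7648


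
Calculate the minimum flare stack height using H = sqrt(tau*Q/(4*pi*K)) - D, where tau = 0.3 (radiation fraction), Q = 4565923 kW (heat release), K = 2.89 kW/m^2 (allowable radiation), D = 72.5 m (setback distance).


tau*Q/(4*pi*K) = 0.3 * 4565923 / (4 * pi * 2.89) = 37717.4
sqrt(37717.4) = 194.21
H = 194.21 - 72.5 = 121.7

121.7 m


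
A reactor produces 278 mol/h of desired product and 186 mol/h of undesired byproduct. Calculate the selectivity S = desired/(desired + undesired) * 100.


Selectivity = desired / (desired + undesired) * 100
Total products = 278 + 186 = 464 mol/h
S = 278 / 464 * 100
= 0.5991 * 100
= 59.91 %

59.91 %


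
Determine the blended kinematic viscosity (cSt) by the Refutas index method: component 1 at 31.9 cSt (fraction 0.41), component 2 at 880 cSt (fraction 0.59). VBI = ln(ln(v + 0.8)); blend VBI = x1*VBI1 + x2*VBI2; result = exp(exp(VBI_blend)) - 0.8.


Refutas method: VBN_i = 14.534*ln(ln(visc_i + 0.8)) + 10.975, blended linearly by mass fraction; since VBN is linear in VBI_i = ln(ln(visc_i + 0.8)) and the fractions sum to 1, blend VBI directly: visc = exp(exp(VBI_blend)) - 0.8
VBI_1 = ln(ln(31.9 + 0.8)) = 1.24915
VBI_2 = ln(ln(880 + 0.8)) = 1.9141
VBI_blend = 0.41 * 1.24915 + 0.59 * 1.9141 = 1.64147
visc_blend = exp(exp(1.64147)) - 0.8 = 173.8

173.8 cSt
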